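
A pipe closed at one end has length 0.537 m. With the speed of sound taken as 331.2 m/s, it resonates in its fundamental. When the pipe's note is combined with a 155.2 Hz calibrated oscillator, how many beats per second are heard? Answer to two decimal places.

Closed pipe (odd harmonics): f_n = n·v/(4L) = 1·331.2/(4·0.537) = 154.1899 Hz.
f_beat = |154.1899 − 155.2| = 1.01 Hz.

1.01 Hz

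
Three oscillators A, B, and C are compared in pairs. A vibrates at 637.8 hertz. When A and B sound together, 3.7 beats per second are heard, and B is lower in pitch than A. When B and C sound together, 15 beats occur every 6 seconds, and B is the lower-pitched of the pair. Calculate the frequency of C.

B is below A, so f_B = 637.8 − 3.7 = 634.1 Hz.
B–C: Beat frequency = 15/6 = 2.5 Hz.
C is above B, so f_C = 634.1 + 2.5 = 636.6 Hz.

636.6 Hz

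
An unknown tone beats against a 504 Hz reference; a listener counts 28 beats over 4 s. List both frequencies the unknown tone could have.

Beat frequency = 28/4 = 7 Hz.
|f − 504| = 7, so f = 504 ± 7.

497 Hz or 511 Hz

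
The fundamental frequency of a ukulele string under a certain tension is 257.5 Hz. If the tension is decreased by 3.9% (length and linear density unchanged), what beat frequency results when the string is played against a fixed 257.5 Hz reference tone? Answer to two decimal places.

5.07 Hz

For a string, f ∝ √T, so the new frequency is 257.5·√0.961 = 252.4288 Hz.
f_beat = |252.4288 − 257.5| = 5.07 Hz.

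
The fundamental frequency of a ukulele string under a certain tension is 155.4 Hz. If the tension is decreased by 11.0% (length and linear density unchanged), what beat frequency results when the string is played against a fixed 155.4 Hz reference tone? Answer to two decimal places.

For a string, f ∝ √T, so the new frequency is 155.4·√0.890 = 146.6041 Hz.
f_beat = |146.6041 − 155.4| = 8.80 Hz.

8.80 Hz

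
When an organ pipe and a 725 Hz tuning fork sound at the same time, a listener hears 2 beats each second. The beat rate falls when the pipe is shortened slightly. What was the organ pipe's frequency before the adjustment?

|f − 725| = 2, so the organ pipe was at either 723 Hz or 727 Hz.
A shorter pipe has a higher fundamental; the adjustment raises the organ pipe's frequency.
The beat rate fell, so the adjustment moved the organ pipe toward 725 Hz — it must have started below the reference.

723 Hz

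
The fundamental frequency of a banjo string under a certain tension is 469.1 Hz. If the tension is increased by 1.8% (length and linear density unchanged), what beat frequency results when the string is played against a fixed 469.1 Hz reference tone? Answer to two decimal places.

For a string, f ∝ √T, so the new frequency is 469.1·√1.018 = 473.3031 Hz.
f_beat = |473.3031 − 469.1| = 4.20 Hz.

4.20 Hz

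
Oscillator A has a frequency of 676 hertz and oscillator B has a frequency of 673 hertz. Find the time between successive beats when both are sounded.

0.333 s

f_beat = |676 − 673| = 3 Hz.
Beat period T = 1 / f_beat = 1 / 3 s.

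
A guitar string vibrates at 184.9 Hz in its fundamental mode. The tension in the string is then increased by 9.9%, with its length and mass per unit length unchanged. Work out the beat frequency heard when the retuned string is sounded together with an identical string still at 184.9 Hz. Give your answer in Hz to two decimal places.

8.94 Hz

For a string, f ∝ √T, so the new frequency is 184.9·√1.099 = 193.8366 Hz.
f_beat = |193.8366 − 184.9| = 8.94 Hz.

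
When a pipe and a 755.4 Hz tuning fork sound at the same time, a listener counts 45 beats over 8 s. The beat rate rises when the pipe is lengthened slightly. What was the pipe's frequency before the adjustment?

749.775 Hz

Beat frequency = 45/8 = 5.625 Hz.
|f − 755.4| = 5.625, so the pipe was at either 749.775 Hz or 761.025 Hz.
A longer pipe has a lower fundamental; the adjustment lowers the pipe's frequency.
The beat rate rose, so the adjustment moved the pipe further from 755.4 Hz — it was already below the reference.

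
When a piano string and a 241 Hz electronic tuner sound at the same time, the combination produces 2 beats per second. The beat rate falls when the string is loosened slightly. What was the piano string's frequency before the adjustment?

|f − 241| = 2, so the piano string was at either 239 Hz or 243 Hz.
Reducing tension lowers a string's frequency; the adjustment lowers the piano string's frequency.
The beat rate fell, so the adjustment moved the piano string toward 241 Hz — it must have started above the reference.

243 Hz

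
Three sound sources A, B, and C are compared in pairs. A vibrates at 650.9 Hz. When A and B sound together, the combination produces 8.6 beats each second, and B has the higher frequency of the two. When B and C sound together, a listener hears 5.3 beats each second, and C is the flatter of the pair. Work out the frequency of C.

B is above A, so f_B = 650.9 + 8.6 = 659.5 Hz.
C is below B, so f_C = 659.5 − 5.3 = 654.2 Hz.

654.2 Hz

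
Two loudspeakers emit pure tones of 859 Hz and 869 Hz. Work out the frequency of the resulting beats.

f_beat = |f₁ − f₂|.
|859 − 869| = 10 Hz.

10 Hz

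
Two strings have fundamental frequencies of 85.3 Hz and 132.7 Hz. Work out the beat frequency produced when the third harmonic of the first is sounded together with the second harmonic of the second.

9.5 Hz

Third harmonic of the first: 3·85.3 = 255.9 Hz.
Second harmonic of the second: 2·132.7 = 265.4 Hz.
f_beat = |255.9 − 265.4| = 9.5 Hz.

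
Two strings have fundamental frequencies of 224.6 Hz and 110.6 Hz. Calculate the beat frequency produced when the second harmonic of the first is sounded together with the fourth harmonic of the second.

6.8 Hz

Second harmonic of the first: 2·224.6 = 449.2 Hz.
Fourth harmonic of the second: 4·110.6 = 442.4 Hz.
f_beat = |449.2 − 442.4| = 6.8 Hz.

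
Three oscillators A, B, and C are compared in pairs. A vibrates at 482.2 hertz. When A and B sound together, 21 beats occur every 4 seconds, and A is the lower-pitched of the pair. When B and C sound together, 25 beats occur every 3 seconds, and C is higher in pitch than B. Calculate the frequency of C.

495.7833 Hz

A–B: Beat frequency = 21/4 = 5.25 Hz.
B is above A, so f_B = 482.2 + 5.25 = 487.45 Hz.
B–C: Beat frequency = 25/3 = 8.3333 Hz.
C is above B, so f_C = 487.45 + 8.3333 = 495.7833 Hz.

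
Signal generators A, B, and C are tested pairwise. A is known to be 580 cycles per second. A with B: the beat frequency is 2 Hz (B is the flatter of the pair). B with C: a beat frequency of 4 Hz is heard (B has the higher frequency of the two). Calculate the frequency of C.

574 Hz

B is below A, so f_B = 580 − 2 = 578 Hz.
C is below B, so f_C = 578 − 4 = 574 Hz.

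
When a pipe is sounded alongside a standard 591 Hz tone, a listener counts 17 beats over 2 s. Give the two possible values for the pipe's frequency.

582.5 Hz or 599.5 Hz

Beat frequency = 17/2 = 8.5 Hz.
|f − 591| = 8.5, so f = 591 ± 8.5.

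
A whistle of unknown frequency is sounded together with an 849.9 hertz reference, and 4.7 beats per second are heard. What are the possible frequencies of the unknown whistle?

|f − 849.9| = 4.7, so f = 849.9 ± 4.7.

845.2 Hz or 854.6 Hz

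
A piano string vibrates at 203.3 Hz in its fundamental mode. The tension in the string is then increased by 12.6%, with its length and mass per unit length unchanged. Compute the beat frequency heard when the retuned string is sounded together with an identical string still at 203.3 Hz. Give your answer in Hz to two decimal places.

12.43 Hz

For a string, f ∝ √T, so the new frequency is 203.3·√1.126 = 215.7280 Hz.
f_beat = |215.7280 − 203.3| = 12.43 Hz.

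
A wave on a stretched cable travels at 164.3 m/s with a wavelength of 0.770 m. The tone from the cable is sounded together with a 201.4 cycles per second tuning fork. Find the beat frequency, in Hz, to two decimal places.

11.98 Hz

Source frequency f = v/λ = 164.3/0.770 = 213.3766 Hz.
f_beat = |213.3766 − 201.4| = 11.98 Hz.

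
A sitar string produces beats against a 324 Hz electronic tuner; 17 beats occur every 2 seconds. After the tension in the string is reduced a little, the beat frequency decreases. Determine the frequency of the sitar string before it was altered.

332.5 Hz

Beat frequency = 17/2 = 8.5 Hz.
|f − 324| = 8.5, so the sitar string was at either 315.5 Hz or 332.5 Hz.
Lower tension means lower frequency; the adjustment lowers the sitar string's frequency.
The beat rate fell, so the adjustment moved the sitar string toward 324 Hz — it must have started above the reference.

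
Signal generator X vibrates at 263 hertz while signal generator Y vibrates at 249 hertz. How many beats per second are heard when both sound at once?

The beat frequency equals the magnitude of the frequency difference.
|263 − 249| = 14 Hz.

14 Hz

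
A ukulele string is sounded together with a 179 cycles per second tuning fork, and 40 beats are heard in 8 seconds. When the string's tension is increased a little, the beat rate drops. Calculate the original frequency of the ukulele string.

174 Hz

Beat frequency = 40/8 = 5 Hz.
|f − 179| = 5, so the ukulele string was at either 174 Hz or 184 Hz.
Higher tension means higher frequency; the adjustment raises the ukulele string's frequency.
The beat rate fell, so the adjustment moved the ukulele string toward 179 Hz — it must have started below the reference.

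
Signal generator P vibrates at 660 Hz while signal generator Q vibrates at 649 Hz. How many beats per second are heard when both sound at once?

f_beat = |f₁ − f₂|.
|660 − 649| = 11 Hz.

11 Hz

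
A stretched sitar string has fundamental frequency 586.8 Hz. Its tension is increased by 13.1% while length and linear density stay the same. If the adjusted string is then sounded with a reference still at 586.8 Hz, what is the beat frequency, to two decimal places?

37.25 Hz

For a string, f ∝ √T, so the new frequency is 586.8·√1.131 = 624.0529 Hz.
f_beat = |624.0529 − 586.8| = 37.25 Hz.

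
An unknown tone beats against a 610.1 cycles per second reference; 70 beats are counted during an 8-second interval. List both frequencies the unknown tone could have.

601.35 Hz or 618.85 Hz

Beat frequency = 70/8 = 8.75 Hz.
|f − 610.1| = 8.75, so f = 610.1 ± 8.75.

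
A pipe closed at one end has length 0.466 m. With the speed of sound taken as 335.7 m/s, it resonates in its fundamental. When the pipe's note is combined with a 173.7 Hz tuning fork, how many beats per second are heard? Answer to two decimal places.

6.40 Hz

Closed pipe (odd harmonics): f_n = n·v/(4L) = 1·335.7/(4·0.466) = 180.0966 Hz.
f_beat = |180.0966 − 173.7| = 6.40 Hz.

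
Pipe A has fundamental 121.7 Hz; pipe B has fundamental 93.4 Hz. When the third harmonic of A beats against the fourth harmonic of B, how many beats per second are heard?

8.5 Hz

Third harmonic of the first: 3·121.7 = 365.1 Hz.
Fourth harmonic of the second: 4·93.4 = 373.6 Hz.
f_beat = |365.1 − 373.6| = 8.5 Hz.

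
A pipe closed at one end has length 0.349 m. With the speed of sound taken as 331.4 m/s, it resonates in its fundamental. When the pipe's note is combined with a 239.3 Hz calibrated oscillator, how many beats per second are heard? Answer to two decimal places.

Closed pipe (odd harmonics): f_n = n·v/(4L) = 1·331.4/(4·0.349) = 237.3926 Hz.
f_beat = |237.3926 − 239.3| = 1.91 Hz.

1.91 Hz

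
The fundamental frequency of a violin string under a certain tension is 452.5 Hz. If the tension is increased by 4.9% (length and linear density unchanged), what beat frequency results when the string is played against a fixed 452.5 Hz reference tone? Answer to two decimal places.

For a string, f ∝ √T, so the new frequency is 452.5·√1.049 = 463.4537 Hz.
f_beat = |463.4537 − 452.5| = 10.95 Hz.

10.95 Hz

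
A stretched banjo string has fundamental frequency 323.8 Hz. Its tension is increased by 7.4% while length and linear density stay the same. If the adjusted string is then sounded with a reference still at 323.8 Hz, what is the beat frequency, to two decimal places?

For a string, f ∝ √T, so the new frequency is 323.8·√1.074 = 335.5668 Hz.
f_beat = |335.5668 − 323.8| = 11.77 Hz.

11.77 Hz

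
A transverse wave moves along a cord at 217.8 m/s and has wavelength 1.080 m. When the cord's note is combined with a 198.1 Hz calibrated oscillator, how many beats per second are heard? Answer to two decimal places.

Source frequency f = v/λ = 217.8/1.080 = 201.6667 Hz.
f_beat = |201.6667 − 198.1| = 3.57 Hz.

3.57 Hz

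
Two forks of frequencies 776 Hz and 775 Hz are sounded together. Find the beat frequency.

The beat frequency equals the magnitude of the frequency difference.
|776 − 775| = 1 Hz.

1 Hz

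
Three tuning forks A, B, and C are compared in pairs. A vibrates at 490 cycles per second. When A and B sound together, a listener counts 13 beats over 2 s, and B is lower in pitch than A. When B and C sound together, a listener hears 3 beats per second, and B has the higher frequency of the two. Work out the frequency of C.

480.5 Hz

A–B: Beat frequency = 13/2 = 6.5 Hz.
B is below A, so f_B = 490 − 6.5 = 483.5 Hz.
C is below B, so f_C = 483.5 − 3 = 480.5 Hz.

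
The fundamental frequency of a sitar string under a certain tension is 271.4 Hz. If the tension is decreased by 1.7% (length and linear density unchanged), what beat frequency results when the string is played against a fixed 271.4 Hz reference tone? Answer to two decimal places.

2.32 Hz

For a string, f ∝ √T, so the new frequency is 271.4·√0.983 = 269.0832 Hz.
f_beat = |269.0832 − 271.4| = 2.32 Hz.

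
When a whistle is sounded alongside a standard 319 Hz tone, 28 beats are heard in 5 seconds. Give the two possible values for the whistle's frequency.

313.4 Hz or 324.6 Hz

Beat frequency = 28/5 = 5.6 Hz.
|f − 319| = 5.6, so f = 319 ± 5.6.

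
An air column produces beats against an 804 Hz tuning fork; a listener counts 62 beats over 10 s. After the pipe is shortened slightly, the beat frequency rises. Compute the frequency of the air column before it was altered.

810.2 Hz

Beat frequency = 62/10 = 6.2 Hz.
|f − 804| = 6.2, so the air column was at either 797.8 Hz or 810.2 Hz.
A shorter pipe has a higher fundamental; the adjustment raises the air column's frequency.
The beat rate rose, so the adjustment moved the air column further from 804 Hz — it was already above the reference.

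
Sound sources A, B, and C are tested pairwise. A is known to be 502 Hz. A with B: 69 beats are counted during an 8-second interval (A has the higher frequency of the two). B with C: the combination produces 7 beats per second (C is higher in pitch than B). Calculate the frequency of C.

500.375 Hz

A–B: Beat frequency = 69/8 = 8.625 Hz.
B is below A, so f_B = 502 − 8.625 = 493.375 Hz.
C is above B, so f_C = 493.375 + 7 = 500.375 Hz.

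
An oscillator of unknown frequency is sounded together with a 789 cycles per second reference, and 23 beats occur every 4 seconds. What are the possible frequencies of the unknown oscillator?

783.25 Hz or 794.75 Hz

Beat frequency = 23/4 = 5.75 Hz.
|f − 789| = 5.75, so f = 789 ± 5.75.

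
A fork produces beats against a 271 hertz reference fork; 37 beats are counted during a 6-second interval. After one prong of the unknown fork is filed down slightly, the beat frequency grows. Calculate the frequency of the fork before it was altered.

277.1667 Hz

Beat frequency = 37/6 = 6.1667 Hz.
|f − 271| = 6.1667, so the fork was at either 264.8333 Hz or 277.1667 Hz.
Filing a prong removes mass and raises the fork's frequency; the adjustment raises the fork's frequency.
The beat rate rose, so the adjustment moved the fork further from 271 Hz — it was already above the reference.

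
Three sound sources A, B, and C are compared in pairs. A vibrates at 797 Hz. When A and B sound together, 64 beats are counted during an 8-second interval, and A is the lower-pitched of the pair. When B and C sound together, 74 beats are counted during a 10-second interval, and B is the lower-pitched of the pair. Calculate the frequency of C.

A–B: Beat frequency = 64/8 = 8 Hz.
B is above A, so f_B = 797 + 8 = 805 Hz.
B–C: Beat frequency = 74/10 = 7.4 Hz.
C is above B, so f_C = 805 + 7.4 = 812.4 Hz.

812.4 Hz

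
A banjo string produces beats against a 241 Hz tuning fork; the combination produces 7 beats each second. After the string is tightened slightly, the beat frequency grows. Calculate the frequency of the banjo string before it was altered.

248 Hz

|f − 241| = 7, so the banjo string was at either 234 Hz or 248 Hz.
Increasing tension raises a string's frequency; the adjustment raises the banjo string's frequency.
The beat rate rose, so the adjustment moved the banjo string further from 241 Hz — it was already above the reference.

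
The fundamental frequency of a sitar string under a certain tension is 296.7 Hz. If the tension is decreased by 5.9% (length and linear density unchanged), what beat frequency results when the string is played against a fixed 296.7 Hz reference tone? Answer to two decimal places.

For a string, f ∝ √T, so the new frequency is 296.7·√0.941 = 287.8143 Hz.
f_beat = |287.8143 − 296.7| = 8.89 Hz.

8.89 Hz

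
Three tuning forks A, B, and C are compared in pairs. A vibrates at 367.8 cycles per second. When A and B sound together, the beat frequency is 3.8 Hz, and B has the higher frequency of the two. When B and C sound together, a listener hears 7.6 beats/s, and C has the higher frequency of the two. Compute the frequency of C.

379.2 Hz

B is above A, so f_B = 367.8 + 3.8 = 371.6 Hz.
C is above B, so f_C = 371.6 + 7.6 = 379.2 Hz.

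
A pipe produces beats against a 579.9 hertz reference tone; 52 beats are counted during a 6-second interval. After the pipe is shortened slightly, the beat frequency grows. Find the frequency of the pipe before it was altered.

Beat frequency = 52/6 = 8.6667 Hz.
|f − 579.9| = 8.6667, so the pipe was at either 571.2333 Hz or 588.5667 Hz.
A shorter pipe has a higher fundamental; the adjustment raises the pipe's frequency.
The beat rate rose, so the adjustment moved the pipe further from 579.9 Hz — it was already above the reference.

588.5667 Hz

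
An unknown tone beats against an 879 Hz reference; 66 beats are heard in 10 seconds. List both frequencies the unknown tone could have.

872.4 Hz or 885.6 Hz

Beat frequency = 66/10 = 6.6 Hz.
|f − 879| = 6.6, so f = 879 ± 6.6.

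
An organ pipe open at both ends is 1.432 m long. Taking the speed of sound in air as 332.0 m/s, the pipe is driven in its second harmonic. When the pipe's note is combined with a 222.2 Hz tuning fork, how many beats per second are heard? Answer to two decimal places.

9.64 Hz

Open pipe: f_n = n·v/(2L) = 2·332.0/(2·1.432) = 231.8436 Hz.
f_beat = |231.8436 − 222.2| = 9.64 Hz.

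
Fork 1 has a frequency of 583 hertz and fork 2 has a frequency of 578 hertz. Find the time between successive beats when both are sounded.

0.200 s

f_beat = |583 − 578| = 5 Hz.
Beat period T = 1 / f_beat = 1 / 5 s.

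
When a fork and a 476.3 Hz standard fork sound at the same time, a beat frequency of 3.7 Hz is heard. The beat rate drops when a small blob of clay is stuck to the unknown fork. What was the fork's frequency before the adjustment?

|f − 476.3| = 3.7, so the fork was at either 472.6 Hz or 480 Hz.
Adding mass to a fork lowers its frequency; the adjustment lowers the fork's frequency.
The beat rate fell, so the adjustment moved the fork toward 476.3 Hz — it must have started above the reference.

480 Hz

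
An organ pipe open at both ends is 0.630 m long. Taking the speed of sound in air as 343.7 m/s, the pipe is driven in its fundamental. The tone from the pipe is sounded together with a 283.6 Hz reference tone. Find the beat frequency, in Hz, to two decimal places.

Open pipe: f_n = n·v/(2L) = 1·343.7/(2·0.630) = 272.7778 Hz.
f_beat = |272.7778 − 283.6| = 10.82 Hz.

10.82 Hz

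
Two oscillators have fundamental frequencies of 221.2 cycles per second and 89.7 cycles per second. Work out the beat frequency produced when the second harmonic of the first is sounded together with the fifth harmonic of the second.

Second harmonic of the first: 2·221.2 = 442.4 Hz.
Fifth harmonic of the second: 5·89.7 = 448.5 Hz.
f_beat = |442.4 − 448.5| = 6.1 Hz.

6.1 Hz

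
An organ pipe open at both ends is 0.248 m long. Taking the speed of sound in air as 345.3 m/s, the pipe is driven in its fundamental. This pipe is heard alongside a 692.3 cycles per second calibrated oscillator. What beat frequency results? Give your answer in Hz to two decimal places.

Open pipe: f_n = n·v/(2L) = 1·345.3/(2·0.248) = 696.1694 Hz.
f_beat = |696.1694 − 692.3| = 3.87 Hz.

3.87 Hz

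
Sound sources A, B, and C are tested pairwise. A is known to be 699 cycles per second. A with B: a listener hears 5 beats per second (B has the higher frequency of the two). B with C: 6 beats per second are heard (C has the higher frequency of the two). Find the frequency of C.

B is above A, so f_B = 699 + 5 = 704 Hz.
C is above B, so f_C = 704 + 6 = 710 Hz.

710 Hz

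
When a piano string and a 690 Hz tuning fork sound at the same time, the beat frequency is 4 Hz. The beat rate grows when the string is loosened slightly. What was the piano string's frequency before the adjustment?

686 Hz

|f − 690| = 4, so the piano string was at either 686 Hz or 694 Hz.
Reducing tension lowers a string's frequency; the adjustment lowers the piano string's frequency.
The beat rate rose, so the adjustment moved the piano string further from 690 Hz — it was already below the reference.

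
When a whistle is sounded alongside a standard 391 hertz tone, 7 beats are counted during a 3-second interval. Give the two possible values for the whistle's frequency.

Beat frequency = 7/3 = 2.3333 Hz.
|f − 391| = 2.3333, so f = 391 ± 2.3333.

388.6667 Hz or 393.3333 Hz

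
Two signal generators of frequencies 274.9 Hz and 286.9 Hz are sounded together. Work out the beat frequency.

12 Hz

f_beat = |f₁ − f₂|.
|274.9 − 286.9| = 12 Hz.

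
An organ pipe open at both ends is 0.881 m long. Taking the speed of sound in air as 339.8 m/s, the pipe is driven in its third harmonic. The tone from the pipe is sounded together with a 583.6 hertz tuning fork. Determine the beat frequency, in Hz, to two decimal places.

Open pipe: f_n = n·v/(2L) = 3·339.8/(2·0.881) = 578.5471 Hz.
f_beat = |578.5471 − 583.6| = 5.05 Hz.

5.05 Hz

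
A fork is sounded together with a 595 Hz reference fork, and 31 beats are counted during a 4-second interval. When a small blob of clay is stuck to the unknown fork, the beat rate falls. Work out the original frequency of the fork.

602.75 Hz

Beat frequency = 31/4 = 7.75 Hz.
|f − 595| = 7.75, so the fork was at either 587.25 Hz or 602.75 Hz.
Adding mass to a fork lowers its frequency; the adjustment lowers the fork's frequency.
The beat rate fell, so the adjustment moved the fork toward 595 Hz — it must have started above the reference.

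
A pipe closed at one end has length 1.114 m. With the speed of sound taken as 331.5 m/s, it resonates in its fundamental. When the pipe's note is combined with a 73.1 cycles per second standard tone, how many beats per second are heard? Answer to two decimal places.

Closed pipe (odd harmonics): f_n = n·v/(4L) = 1·331.5/(4·1.114) = 74.3941 Hz.
f_beat = |74.3941 − 73.1| = 1.29 Hz.

1.29 Hz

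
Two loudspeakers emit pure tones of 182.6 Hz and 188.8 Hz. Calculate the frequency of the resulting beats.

Beats arise from superposition of two nearby frequencies; the beat rate is |f₁ − f₂|.
|182.6 − 188.8| = 6.2 Hz.

6.2 Hz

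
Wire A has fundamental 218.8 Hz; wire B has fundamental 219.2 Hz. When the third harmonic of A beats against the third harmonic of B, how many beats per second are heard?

Third harmonic of the first: 3·218.8 = 656.4 Hz.
Third harmonic of the second: 3·219.2 = 657.6 Hz.
f_beat = |656.4 − 657.6| = 1.2 Hz.

1.2 Hz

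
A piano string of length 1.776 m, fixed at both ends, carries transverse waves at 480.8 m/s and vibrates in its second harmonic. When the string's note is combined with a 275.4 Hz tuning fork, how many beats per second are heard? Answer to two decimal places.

For a string fixed at both ends, f_n = n·v/(2L) = 2·480.8/(2·1.776) = 270.7207 Hz.
f_beat = |270.7207 − 275.4| = 4.68 Hz.

4.68 Hz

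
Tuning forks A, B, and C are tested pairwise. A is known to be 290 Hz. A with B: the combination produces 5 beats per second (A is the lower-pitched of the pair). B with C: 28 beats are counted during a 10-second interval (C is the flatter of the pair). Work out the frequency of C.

B is above A, so f_B = 290 + 5 = 295 Hz.
B–C: Beat frequency = 28/10 = 2.8 Hz.
C is below B, so f_C = 295 − 2.8 = 292.2 Hz.

292.2 Hz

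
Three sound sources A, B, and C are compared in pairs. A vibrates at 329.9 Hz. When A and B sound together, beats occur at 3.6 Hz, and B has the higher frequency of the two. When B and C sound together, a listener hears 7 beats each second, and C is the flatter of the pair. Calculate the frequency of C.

326.5 Hz

B is above A, so f_B = 329.9 + 3.6 = 333.5 Hz.
C is below B, so f_C = 333.5 − 7 = 326.5 Hz.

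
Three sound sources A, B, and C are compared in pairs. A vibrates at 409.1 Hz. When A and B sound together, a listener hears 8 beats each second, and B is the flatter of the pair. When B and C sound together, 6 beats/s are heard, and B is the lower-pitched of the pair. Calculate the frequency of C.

407.1 Hz

B is below A, so f_B = 409.1 − 8 = 401.1 Hz.
C is above B, so f_C = 401.1 + 6 = 407.1 Hz.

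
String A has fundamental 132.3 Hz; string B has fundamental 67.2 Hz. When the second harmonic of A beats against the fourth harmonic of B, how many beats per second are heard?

Second harmonic of the first: 2·132.3 = 264.6 Hz.
Fourth harmonic of the second: 4·67.2 = 268.8 Hz.
f_beat = |264.6 − 268.8| = 4.2 Hz.

4.2 Hz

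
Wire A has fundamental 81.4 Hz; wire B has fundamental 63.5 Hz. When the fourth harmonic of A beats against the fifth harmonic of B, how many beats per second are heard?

8.1 Hz

Fourth harmonic of the first: 4·81.4 = 325.6 Hz.
Fifth harmonic of the second: 5·63.5 = 317.5 Hz.
f_beat = |325.6 − 317.5| = 8.1 Hz.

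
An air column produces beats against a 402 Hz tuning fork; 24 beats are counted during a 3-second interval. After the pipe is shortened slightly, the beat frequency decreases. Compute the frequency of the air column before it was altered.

394 Hz

Beat frequency = 24/3 = 8 Hz.
|f − 402| = 8, so the air column was at either 394 Hz or 410 Hz.
A shorter pipe has a higher fundamental; the adjustment raises the air column's frequency.
The beat rate fell, so the adjustment moved the air column toward 402 Hz — it must have started below the reference.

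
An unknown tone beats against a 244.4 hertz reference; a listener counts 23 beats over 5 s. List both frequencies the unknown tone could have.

239.8 Hz or 249 Hz

Beat frequency = 23/5 = 4.6 Hz.
|f − 244.4| = 4.6, so f = 244.4 ± 4.6.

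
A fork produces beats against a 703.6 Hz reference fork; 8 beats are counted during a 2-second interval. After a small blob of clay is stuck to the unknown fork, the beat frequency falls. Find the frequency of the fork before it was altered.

707.6 Hz

Beat frequency = 8/2 = 4 Hz.
|f − 703.6| = 4, so the fork was at either 699.6 Hz or 707.6 Hz.
Adding mass to a fork lowers its frequency; the adjustment lowers the fork's frequency.
The beat rate fell, so the adjustment moved the fork toward 703.6 Hz — it must have started above the reference.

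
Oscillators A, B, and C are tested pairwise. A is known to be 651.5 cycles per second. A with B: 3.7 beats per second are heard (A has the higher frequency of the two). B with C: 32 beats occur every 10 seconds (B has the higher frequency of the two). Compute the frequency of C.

B is below A, so f_B = 651.5 − 3.7 = 647.8 Hz.
B–C: Beat frequency = 32/10 = 3.2 Hz.
C is below B, so f_C = 647.8 − 3.2 = 644.6 Hz.

644.6 Hz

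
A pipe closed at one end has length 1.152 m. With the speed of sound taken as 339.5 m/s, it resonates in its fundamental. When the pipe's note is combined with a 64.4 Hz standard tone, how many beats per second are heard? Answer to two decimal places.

Closed pipe (odd harmonics): f_n = n·v/(4L) = 1·339.5/(4·1.152) = 73.6762 Hz.
f_beat = |73.6762 − 64.4| = 9.28 Hz.

9.28 Hz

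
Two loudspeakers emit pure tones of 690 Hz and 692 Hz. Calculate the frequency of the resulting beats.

2 Hz

f_beat = |f₁ − f₂|.
|690 − 692| = 2 Hz.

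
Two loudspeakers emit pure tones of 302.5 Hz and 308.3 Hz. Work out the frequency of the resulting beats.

5.8 Hz

f_beat = |f₁ − f₂|.
|302.5 − 308.3| = 5.8 Hz.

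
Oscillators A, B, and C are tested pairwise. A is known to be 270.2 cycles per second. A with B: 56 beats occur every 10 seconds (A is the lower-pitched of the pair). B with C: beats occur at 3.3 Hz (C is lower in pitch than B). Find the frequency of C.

A–B: Beat frequency = 56/10 = 5.6 Hz.
B is above A, so f_B = 270.2 + 5.6 = 275.8 Hz.
C is below B, so f_C = 275.8 − 3.3 = 272.5 Hz.

272.5 Hz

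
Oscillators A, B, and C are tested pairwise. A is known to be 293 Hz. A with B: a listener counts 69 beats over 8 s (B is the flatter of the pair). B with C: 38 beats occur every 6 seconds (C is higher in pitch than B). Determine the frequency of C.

A–B: Beat frequency = 69/8 = 8.625 Hz.
B is below A, so f_B = 293 − 8.625 = 284.375 Hz.
B–C: Beat frequency = 38/6 = 6.3333 Hz.
C is above B, so f_C = 284.375 + 6.3333 = 290.7083 Hz.

290.7083 Hz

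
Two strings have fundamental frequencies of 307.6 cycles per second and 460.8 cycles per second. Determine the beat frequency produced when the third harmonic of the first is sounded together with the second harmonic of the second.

1.2 Hz

Third harmonic of the first: 3·307.6 = 922.8 Hz.
Second harmonic of the second: 2·460.8 = 921.6 Hz.
f_beat = |922.8 − 921.6| = 1.2 Hz.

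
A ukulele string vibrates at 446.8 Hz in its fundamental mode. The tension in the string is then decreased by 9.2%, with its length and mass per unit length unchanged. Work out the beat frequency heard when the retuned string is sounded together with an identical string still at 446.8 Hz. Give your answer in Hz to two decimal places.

21.05 Hz

For a string, f ∝ √T, so the new frequency is 446.8·√0.908 = 425.7514 Hz.
f_beat = |425.7514 − 446.8| = 21.05 Hz.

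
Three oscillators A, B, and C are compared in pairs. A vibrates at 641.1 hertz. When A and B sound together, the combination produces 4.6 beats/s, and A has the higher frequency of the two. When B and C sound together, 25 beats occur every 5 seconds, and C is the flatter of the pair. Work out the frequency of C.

B is below A, so f_B = 641.1 − 4.6 = 636.5 Hz.
B–C: Beat frequency = 25/5 = 5 Hz.
C is below B, so f_C = 636.5 − 5 = 631.5 Hz.

631.5 Hz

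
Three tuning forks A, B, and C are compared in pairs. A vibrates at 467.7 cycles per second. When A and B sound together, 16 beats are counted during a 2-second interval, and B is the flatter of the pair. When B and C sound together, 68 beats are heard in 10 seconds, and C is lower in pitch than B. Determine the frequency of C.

452.9 Hz

A–B: Beat frequency = 16/2 = 8 Hz.
B is below A, so f_B = 467.7 − 8 = 459.7 Hz.
B–C: Beat frequency = 68/10 = 6.8 Hz.
C is below B, so f_C = 459.7 − 6.8 = 452.9 Hz.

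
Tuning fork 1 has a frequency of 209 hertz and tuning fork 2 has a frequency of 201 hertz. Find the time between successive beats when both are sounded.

f_beat = |209 − 201| = 8 Hz.
Beat period T = 1 / f_beat = 1 / 8 s.

0.125 s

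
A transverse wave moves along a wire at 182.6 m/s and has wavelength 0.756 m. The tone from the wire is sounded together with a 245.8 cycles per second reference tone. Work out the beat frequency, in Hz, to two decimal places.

Source frequency f = v/λ = 182.6/0.756 = 241.5344 Hz.
f_beat = |241.5344 − 245.8| = 4.27 Hz.

4.27 Hz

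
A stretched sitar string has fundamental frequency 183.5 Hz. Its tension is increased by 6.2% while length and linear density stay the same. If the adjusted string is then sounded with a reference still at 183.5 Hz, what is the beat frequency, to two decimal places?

For a string, f ∝ √T, so the new frequency is 183.5·√1.062 = 189.1030 Hz.
f_beat = |189.1030 − 183.5| = 5.60 Hz.

5.60 Hz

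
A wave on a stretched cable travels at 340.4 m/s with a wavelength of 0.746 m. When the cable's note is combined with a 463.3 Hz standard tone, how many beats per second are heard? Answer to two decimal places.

7.00 Hz

Source frequency f = v/λ = 340.4/0.746 = 456.3003 Hz.
f_beat = |456.3003 − 463.3| = 7.00 Hz.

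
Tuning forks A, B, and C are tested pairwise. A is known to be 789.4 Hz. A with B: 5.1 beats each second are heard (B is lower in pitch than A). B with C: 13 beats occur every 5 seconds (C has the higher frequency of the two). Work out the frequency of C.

B is below A, so f_B = 789.4 − 5.1 = 784.3 Hz.
B–C: Beat frequency = 13/5 = 2.6 Hz.
C is above B, so f_C = 784.3 + 2.6 = 786.9 Hz.

786.9 Hz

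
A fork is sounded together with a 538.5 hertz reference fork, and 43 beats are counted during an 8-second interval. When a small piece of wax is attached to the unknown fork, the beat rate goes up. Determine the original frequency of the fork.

533.125 Hz

Beat frequency = 43/8 = 5.375 Hz.
|f − 538.5| = 5.375, so the fork was at either 533.125 Hz or 543.875 Hz.
Loading a fork with wax lowers its frequency; the adjustment lowers the fork's frequency.
The beat rate rose, so the adjustment moved the fork further from 538.5 Hz — it was already below the reference.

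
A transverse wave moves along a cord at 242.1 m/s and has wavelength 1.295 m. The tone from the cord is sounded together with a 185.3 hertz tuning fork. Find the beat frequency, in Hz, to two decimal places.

1.65 Hz

Source frequency f = v/λ = 242.1/1.295 = 186.9498 Hz.
f_beat = |186.9498 − 185.3| = 1.65 Hz.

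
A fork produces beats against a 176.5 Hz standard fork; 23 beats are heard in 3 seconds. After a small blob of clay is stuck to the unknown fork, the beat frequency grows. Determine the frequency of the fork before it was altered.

Beat frequency = 23/3 = 7.6667 Hz.
|f − 176.5| = 7.6667, so the fork was at either 168.8333 Hz or 184.1667 Hz.
Adding mass to a fork lowers its frequency; the adjustment lowers the fork's frequency.
The beat rate rose, so the adjustment moved the fork further from 176.5 Hz — it was already below the reference.

168.8333 Hz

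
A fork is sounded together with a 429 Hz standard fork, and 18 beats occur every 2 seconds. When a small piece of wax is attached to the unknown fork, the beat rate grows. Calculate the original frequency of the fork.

Beat frequency = 18/2 = 9 Hz.
|f − 429| = 9, so the fork was at either 420 Hz or 438 Hz.
Loading a fork with wax lowers its frequency; the adjustment lowers the fork's frequency.
The beat rate rose, so the adjustment moved the fork further from 429 Hz — it was already below the reference.

420 Hz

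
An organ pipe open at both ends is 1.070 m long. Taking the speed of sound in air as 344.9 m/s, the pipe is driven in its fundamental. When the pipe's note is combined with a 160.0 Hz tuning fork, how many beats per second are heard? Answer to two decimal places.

1.17 Hz

Open pipe: f_n = n·v/(2L) = 1·344.9/(2·1.070) = 161.1682 Hz.
f_beat = |161.1682 − 160.0| = 1.17 Hz.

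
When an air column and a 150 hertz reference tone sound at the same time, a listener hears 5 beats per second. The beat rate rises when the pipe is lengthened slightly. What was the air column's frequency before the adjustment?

145 Hz

|f − 150| = 5, so the air column was at either 145 Hz or 155 Hz.
A longer pipe has a lower fundamental; the adjustment lowers the air column's frequency.
The beat rate rose, so the adjustment moved the air column further from 150 Hz — it was already below the reference.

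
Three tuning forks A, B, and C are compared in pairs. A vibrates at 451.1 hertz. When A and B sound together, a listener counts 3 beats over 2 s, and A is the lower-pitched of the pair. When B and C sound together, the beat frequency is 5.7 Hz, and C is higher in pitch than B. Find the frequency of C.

458.3 Hz

A–B: Beat frequency = 3/2 = 1.5 Hz.
B is above A, so f_B = 451.1 + 1.5 = 452.6 Hz.
C is above B, so f_C = 452.6 + 5.7 = 458.3 Hz.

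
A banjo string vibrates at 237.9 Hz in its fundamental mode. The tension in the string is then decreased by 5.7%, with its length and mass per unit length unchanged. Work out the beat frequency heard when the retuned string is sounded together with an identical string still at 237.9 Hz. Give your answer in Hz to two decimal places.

6.88 Hz

For a string, f ∝ √T, so the new frequency is 237.9·√0.943 = 231.0204 Hz.
f_beat = |231.0204 − 237.9| = 6.88 Hz.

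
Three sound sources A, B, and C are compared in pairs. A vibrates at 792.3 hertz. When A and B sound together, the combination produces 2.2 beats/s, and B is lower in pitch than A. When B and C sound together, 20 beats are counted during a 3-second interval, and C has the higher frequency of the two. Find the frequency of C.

B is below A, so f_B = 792.3 − 2.2 = 790.1 Hz.
B–C: Beat frequency = 20/3 = 6.6667 Hz.
C is above B, so f_C = 790.1 + 6.6667 = 796.7667 Hz.

796.7667 Hz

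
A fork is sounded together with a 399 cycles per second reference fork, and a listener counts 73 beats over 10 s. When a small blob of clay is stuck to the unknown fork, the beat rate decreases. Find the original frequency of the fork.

406.3 Hz

Beat frequency = 73/10 = 7.3 Hz.
|f − 399| = 7.3, so the fork was at either 391.7 Hz or 406.3 Hz.
Adding mass to a fork lowers its frequency; the adjustment lowers the fork's frequency.
The beat rate fell, so the adjustment moved the fork toward 399 Hz — it must have started above the reference.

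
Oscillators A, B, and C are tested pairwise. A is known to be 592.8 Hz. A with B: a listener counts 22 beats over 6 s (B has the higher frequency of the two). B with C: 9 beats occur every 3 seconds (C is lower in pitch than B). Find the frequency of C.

593.4667 Hz

A–B: Beat frequency = 22/6 = 3.6667 Hz.
B is above A, so f_B = 592.8 + 3.6667 = 596.4667 Hz.
B–C: Beat frequency = 9/3 = 3 Hz.
C is below B, so f_C = 596.4667 − 3 = 593.4667 Hz.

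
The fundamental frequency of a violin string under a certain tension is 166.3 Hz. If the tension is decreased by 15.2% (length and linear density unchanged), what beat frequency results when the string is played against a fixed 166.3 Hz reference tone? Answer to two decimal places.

13.16 Hz

For a string, f ∝ √T, so the new frequency is 166.3·√0.848 = 153.1405 Hz.
f_beat = |153.1405 − 166.3| = 13.16 Hz.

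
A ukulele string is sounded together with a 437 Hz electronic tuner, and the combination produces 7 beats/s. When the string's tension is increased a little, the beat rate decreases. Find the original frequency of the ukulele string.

430 Hz

|f − 437| = 7, so the ukulele string was at either 430 Hz or 444 Hz.
Higher tension means higher frequency; the adjustment raises the ukulele string's frequency.
The beat rate fell, so the adjustment moved the ukulele string toward 437 Hz — it must have started below the reference.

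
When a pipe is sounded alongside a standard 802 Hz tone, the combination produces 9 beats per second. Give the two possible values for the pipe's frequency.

|f − 802| = 9, so f = 802 ± 9.

793 Hz or 811 Hz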